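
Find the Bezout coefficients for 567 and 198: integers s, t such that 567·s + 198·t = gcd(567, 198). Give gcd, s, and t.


Euclidean algorithm on (567, 198) — divide until remainder is 0:
  567 = 2 · 198 + 171
  198 = 1 · 171 + 27
  171 = 6 · 27 + 9
  27 = 3 · 9 + 0
gcd(567, 198) = 9.
Track Bezout coefficients alongside the remainders: start with r₀ = 567 = a·1 + b·0 (s = 1, t = 0) and r₁ = 198 = a·0 + b·1 (s = 0, t = 1); each new remainder r_{k+1} = r_{k-1} − q_k·r_k inherits s_{k+1} = s_{k-1} − q_k·s_k, t_{k+1} = t_{k-1} − q_k·t_k, so r_k = a·s_k + b·t_k at every step:
  q = 2: r = 171, s = 1 − 2·0 = 1, t = 0 − 2·1 = -2  (check: 567·1 + 198·(-2) = 171)
  q = 1: r = 27, s = 0 − 1·1 = -1, t = 1 − 1·(-2) = 3  (check: 567·(-1) + 198·3 = 27)
  q = 6: r = 9, s = 1 − 6·(-1) = 7, t = -2 − 6·3 = -20  (check: 567·7 + 198·(-20) = 9)
The row with r = 9 (the gcd) gives the Bezout coefficients s = 7, t = -20.
Result: 567 · (7) + 198 · (-20) = 9.

gcd(567, 198) = 9; s = 7, t = -20 (check: 567·7 + 198·(-20) = 9).


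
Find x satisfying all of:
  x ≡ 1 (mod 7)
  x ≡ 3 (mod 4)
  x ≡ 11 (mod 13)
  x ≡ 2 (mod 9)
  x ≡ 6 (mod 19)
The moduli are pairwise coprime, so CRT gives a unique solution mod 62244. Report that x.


Product of moduli M = 7 · 4 · 13 · 9 · 19 = 62244.
Merge one congruence at a time:
  Start: x ≡ 1 (mod 7).
  Combine with x ≡ 3 (mod 4); new modulus lcm = 28.
    Write x = 1 + 7·t and substitute into x ≡ 3 (mod 4): 7·t ≡ 3 − 1 = 2 (mod 4).
    Reduce coefficients mod 4: 3·t ≡ 2 (mod 4).
    The inverse of 3 mod 4 is 3 (since 3·3 = 9 = 2·4 + 1), so t ≡ 3·2 = 6 ≡ 2 (mod 4).
    Then x = 1 + 7·2 = 15, valid modulo lcm(7, 4) = 28: x ≡ 15 (mod 28).
  Combine with x ≡ 11 (mod 13); new modulus lcm = 364.
    Write x = 15 + 28·t and substitute into x ≡ 11 (mod 13): 28·t ≡ 11 − 15 = -4 (mod 13).
    Reduce coefficients mod 13: 2·t ≡ 9 (mod 13).
    The inverse of 2 mod 13 is 7 (since 2·7 = 14 = 1·13 + 1), so t ≡ 7·9 = 63 ≡ 11 (mod 13).
    Then x = 15 + 28·11 = 323, valid modulo lcm(28, 13) = 364: x ≡ 323 (mod 364).
  Combine with x ≡ 2 (mod 9); new modulus lcm = 3276.
    Write x = 323 + 364·t and substitute into x ≡ 2 (mod 9): 364·t ≡ 2 − 323 = -321 (mod 9).
    Reduce coefficients mod 9: 4·t ≡ 3 (mod 9).
    The inverse of 4 mod 9 is 7 (since 4·7 = 28 = 3·9 + 1), so t ≡ 7·3 = 21 ≡ 3 (mod 9).
    Then x = 323 + 364·3 = 1415, valid modulo lcm(364, 9) = 3276: x ≡ 1415 (mod 3276).
  Combine with x ≡ 6 (mod 19); new modulus lcm = 62244.
    Write x = 1415 + 3276·t and substitute into x ≡ 6 (mod 19): 3276·t ≡ 6 − 1415 = -1409 (mod 19).
    Reduce coefficients mod 19: 8·t ≡ 16 (mod 19).
    The inverse of 8 mod 19 is 12 (since 8·12 = 96 = 5·19 + 1), so t ≡ 12·16 = 192 ≡ 2 (mod 19).
    Then x = 1415 + 3276·2 = 7967, valid modulo lcm(3276, 19) = 62244: x ≡ 7967 (mod 62244).
Verify against each original: 7967 mod 7 = 1, 7967 mod 4 = 3, 7967 mod 13 = 11, 7967 mod 9 = 2, 7967 mod 19 = 6.

x ≡ 7967 (mod 62244).


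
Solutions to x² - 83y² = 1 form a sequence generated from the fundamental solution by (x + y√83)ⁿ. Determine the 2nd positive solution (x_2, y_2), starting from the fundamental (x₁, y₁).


Step 1: Find the fundamental solution (x₁, y₁) of x² - 83y² = 1.
  Expand √83 as a continued fraction. a₀ = ⌊√83⌋ = 9; iterate m_{k+1} = d_k·a_k − m_k, d_{k+1} = (83 − m_{k+1}²)/d_k, a_{k+1} = ⌊(a₀ + m_{k+1})/d_{k+1}⌋ (starting m₀ = 0, d₀ = 1), with convergents p_k = a_k·p_{k-1} + p_{k-2}, q_k = a_k·q_{k-1} + q_{k-2} (p₋₁ = 1, q₋₁ = 0):
  k = 0: a₀ = 9; p₀/q₀ = 9/1; p₀² − 83·q₀² = 81 − 83 = -2.
  k = 1: m = 9, d = 2, a = ⌊(9 + 9)/2⌋ = 9; p/q = (9·9 + 1)/(9·1 + 0) = 82/9; p² − 83·q² = 6724 − 6723 = 1.
  The first convergent with p² − 83·q² = 1 gives the fundamental solution (x₁, y₁) = (82, 9).
Step 2: Apply the recurrence (x_{n+1}, y_{n+1}) = (x₁x_n + 83y₁y_n, x₁y_n + y₁x_n) repeatedly.
  From (x_1, y_1) = (82, 9): x_2 = 82·82 + 83·9·9 = 13447; y_2 = 82·9 + 9·82 = 1476.
Step 3: Verify x_2² - 83·y_2² = 180821809 - 180821808 = 1 (should be 1). ✓

(x_1, y_1) = (82, 9); (x_2, y_2) = (13447, 1476).


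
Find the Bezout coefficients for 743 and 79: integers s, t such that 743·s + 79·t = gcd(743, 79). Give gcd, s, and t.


Euclidean algorithm on (743, 79) — divide until remainder is 0:
  743 = 9 · 79 + 32
  79 = 2 · 32 + 15
  32 = 2 · 15 + 2
  15 = 7 · 2 + 1
  2 = 2 · 1 + 0
gcd(743, 79) = 1.
Track Bezout coefficients alongside the remainders: start with r₀ = 743 = a·1 + b·0 (s = 1, t = 0) and r₁ = 79 = a·0 + b·1 (s = 0, t = 1); each new remainder r_{k+1} = r_{k-1} − q_k·r_k inherits s_{k+1} = s_{k-1} − q_k·s_k, t_{k+1} = t_{k-1} − q_k·t_k, so r_k = a·s_k + b·t_k at every step:
  q = 9: r = 32, s = 1 − 9·0 = 1, t = 0 − 9·1 = -9  (check: 743·1 + 79·(-9) = 32)
  q = 2: r = 15, s = 0 − 2·1 = -2, t = 1 − 2·(-9) = 19  (check: 743·(-2) + 79·19 = 15)
  q = 2: r = 2, s = 1 − 2·(-2) = 5, t = -9 − 2·19 = -47  (check: 743·5 + 79·(-47) = 2)
  q = 7: r = 1, s = -2 − 7·5 = -37, t = 19 − 7·(-47) = 348  (check: 743·(-37) + 79·348 = 1)
The row with r = 1 (the gcd) gives the Bezout coefficients s = -37, t = 348.
Result: 743 · (-37) + 79 · (348) = 1.

gcd(743, 79) = 1; s = -37, t = 348 (check: 743·(-37) + 79·348 = 1).


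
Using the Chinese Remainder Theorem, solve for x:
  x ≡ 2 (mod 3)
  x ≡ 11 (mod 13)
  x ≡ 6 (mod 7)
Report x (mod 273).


Moduli 3, 13, 7 are pairwise coprime; by CRT there is a unique solution modulo M = 3 · 13 · 7 = 273.
Solve pairwise, accumulating the modulus:
  Start with x ≡ 2 (mod 3).
  Combine with x ≡ 11 (mod 13): since gcd(3, 13) = 1, we get a unique residue mod 39.
    Write x = 2 + 3·t and substitute into x ≡ 11 (mod 13): 3·t ≡ 11 − 2 = 9 (mod 13).
    The inverse of 3 mod 13 is 9 (since 3·9 = 27 = 2·13 + 1), so t ≡ 9·9 = 81 ≡ 3 (mod 13).
    Then x = 2 + 3·3 = 11, valid modulo lcm(3, 13) = 39: x ≡ 11 (mod 39).
  Combine with x ≡ 6 (mod 7): since gcd(39, 7) = 1, we get a unique residue mod 273.
    Write x = 11 + 39·t and substitute into x ≡ 6 (mod 7): 39·t ≡ 6 − 11 = -5 (mod 7).
    Reduce coefficients mod 7: 4·t ≡ 2 (mod 7).
    The inverse of 4 mod 7 is 2 (since 4·2 = 8 = 1·7 + 1), so t ≡ 2·2 = 4 ≡ 4 (mod 7).
    Then x = 11 + 39·4 = 167, valid modulo lcm(39, 7) = 273: x ≡ 167 (mod 273).
Verify: 167 mod 3 = 2 ✓, 167 mod 13 = 11 ✓, 167 mod 7 = 6 ✓.

x ≡ 167 (mod 273).


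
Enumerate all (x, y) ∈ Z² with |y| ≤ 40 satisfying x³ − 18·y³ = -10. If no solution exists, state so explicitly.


The equation is x³ - 18y³ = -10. For fixed y, x³ = 18·y³ − 10, so a solution requires the RHS to be a perfect cube.
Strategy: iterate y from -40 to 40, compute RHS = 18·y³ − 10, and check whether it is a (positive or negative) perfect cube.
Check small values of y:
  y = 0: RHS = -10 is not a perfect cube.
  y = 1: RHS = 8 = (2)³ ⇒ x = 2 works.
  y = -1: RHS = -28 is not a perfect cube.
  y = 2: RHS = 134 is not a perfect cube.
  y = -2: RHS = -154 is not a perfect cube.
  y = 3: RHS = 476 is not a perfect cube.
  y = -3: RHS = -496 is not a perfect cube.
Continuing the search up to |y| = 40 finds no further solutions beyond those listed.
Collected solutions: (2, 1).

Solutions (with |y| ≤ 40): (2, 1).


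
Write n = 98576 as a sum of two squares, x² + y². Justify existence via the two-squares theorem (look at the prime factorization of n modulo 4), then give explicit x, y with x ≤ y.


Step 1: Factor n = 98576 = 2^4 · 61 · 101.
Step 2: Check the mod-4 condition on each prime factor: 2 = 2 (special); 61 ≡ 1 (mod 4), exponent 1; 101 ≡ 1 (mod 4), exponent 1.
All primes ≡ 3 (mod 4) appear to even exponent (or don't appear), so by the two-squares theorem n IS expressible as a sum of two squares.
Step 3: Build a representation. Group n = k² · m with k = 4 and m = 61 · 101 = 6161 (a product of primes ≡ 1 (mod 4)); a representation of m scales to one of n via (k·x)² + (k·y)² = k²(x² + y²). Each prime p ≡ 1 (mod 4) is itself a sum of two squares; find a² by testing p − a² for a perfect square:
  61: 61 − 1² = 60, 61 − 2² = 57, 61 − 3² = 52, 61 − 4² = 45, 61 − 5² = 36 = 6² ⇒ 61 = 5² + 6².
  101: 101 − 1² = 100 = 10² ⇒ 101 = 1² + 10².
  Combine using the Brahmagupta–Fibonacci identity (a² + b²)(c² + d²) = (ac − bd)² + (ad + bc)² = (ac + bd)² + (ad − bc)²:
  61 · 101 = 6161: from (5² + 6²)(1² + 10²), take (5·1 − 6·10, 5·10 + 6·1) = (5 − 60, 50 + 6) = (-55, 56); dropping signs (only squares matter) gives (55, 56); check 55² + 56² = 3025 + 3136 = 6161 ✓.
  Scale by k = 4: (4·55, 4·56) = (220, 224).
Step 4: Order so x ≤ y and verify: 220² + 224² = 48400 + 50176 = 98576 = n. ✓

n = 98576 = 220² + 224² (one valid representation with x ≤ y).


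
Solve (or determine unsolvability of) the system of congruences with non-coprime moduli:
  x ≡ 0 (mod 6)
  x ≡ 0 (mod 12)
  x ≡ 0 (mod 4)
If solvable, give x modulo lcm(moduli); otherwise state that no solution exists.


Moduli 6, 12, 4 are not pairwise coprime, so CRT works modulo lcm(m_i) when all pairwise compatibility conditions hold.
Pairwise compatibility: gcd(m_i, m_j) must divide a_i - a_j for every pair.
Merge one congruence at a time:
  Start: x ≡ 0 (mod 6).
  Combine with x ≡ 0 (mod 12): gcd(6, 12) = 6; 0 - 0 = 0, which IS divisible by 6, so compatible.
    Write x = 0 + 6·t and substitute into x ≡ 0 (mod 12): 6·t ≡ 0 − 0 = 0 (mod 12).
    Divide the congruence (and modulus) by g = 6: 1·t ≡ 0 (mod 2).
    So t ≡ 0 (mod 2).
    Then x = 0 + 6·0 = 0, valid modulo lcm(6, 12) = 12: x ≡ 0 (mod 12).
  Combine with x ≡ 0 (mod 4): gcd(12, 4) = 4; 0 - 0 = 0, which IS divisible by 4, so compatible.
    Write x = 0 + 12·t and substitute into x ≡ 0 (mod 4): 12·t ≡ 0 − 0 = 0 (mod 4).
    Divide the congruence (and modulus) by g = 4: 3·t ≡ 0 (mod 1).
    Modulo 1 every t works; take t = 0.
    Then x = 0 + 12·0 = 0, valid modulo lcm(12, 4) = 12: x ≡ 0 (mod 12).
Verify: 0 mod 6 = 0, 0 mod 12 = 0, 0 mod 4 = 0.

x ≡ 0 (mod 12).


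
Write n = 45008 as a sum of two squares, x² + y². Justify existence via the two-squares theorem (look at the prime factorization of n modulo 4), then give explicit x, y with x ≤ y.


Step 1: Factor n = 45008 = 2^4 · 29 · 97.
Step 2: Check the mod-4 condition on each prime factor: 2 = 2 (special); 29 ≡ 1 (mod 4), exponent 1; 97 ≡ 1 (mod 4), exponent 1.
All primes ≡ 3 (mod 4) appear to even exponent (or don't appear), so by the two-squares theorem n IS expressible as a sum of two squares.
Step 3: Build a representation. Group n = k² · m with k = 4 and m = 29 · 97 = 2813 (a product of primes ≡ 1 (mod 4)); a representation of m scales to one of n via (k·x)² + (k·y)² = k²(x² + y²). Each prime p ≡ 1 (mod 4) is itself a sum of two squares; find a² by testing p − a² for a perfect square:
  29: 29 − 1² = 28, 29 − 2² = 25 = 5² ⇒ 29 = 2² + 5².
  97: 97 − 1² = 96, 97 − 2² = 93, 97 − 3² = 88, 97 − 4² = 81 = 9² ⇒ 97 = 4² + 9².
  Combine using the Brahmagupta–Fibonacci identity (a² + b²)(c² + d²) = (ac − bd)² + (ad + bc)² = (ac + bd)² + (ad − bc)²:
  29 · 97 = 2813: from (2² + 5²)(4² + 9²), take (2·4 − 5·9, 2·9 + 5·4) = (8 − 45, 18 + 20) = (-37, 38); dropping signs (only squares matter) gives (37, 38); check 37² + 38² = 1369 + 1444 = 2813 ✓.
  Scale by k = 4: (4·37, 4·38) = (148, 152).
Step 4: Order so x ≤ y and verify: 148² + 152² = 21904 + 23104 = 45008 = n. ✓

n = 45008 = 148² + 152² (one valid representation with x ≤ y).


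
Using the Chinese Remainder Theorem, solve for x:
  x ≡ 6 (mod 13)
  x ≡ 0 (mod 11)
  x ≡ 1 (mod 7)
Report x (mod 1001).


Moduli 13, 11, 7 are pairwise coprime; by CRT there is a unique solution modulo M = 13 · 11 · 7 = 1001.
Solve pairwise, accumulating the modulus:
  Start with x ≡ 6 (mod 13).
  Combine with x ≡ 0 (mod 11): since gcd(13, 11) = 1, we get a unique residue mod 143.
    Write x = 6 + 13·t and substitute into x ≡ 0 (mod 11): 13·t ≡ 0 − 6 = -6 (mod 11).
    Reduce coefficients mod 11: 2·t ≡ 5 (mod 11).
    The inverse of 2 mod 11 is 6 (since 2·6 = 12 = 1·11 + 1), so t ≡ 6·5 = 30 ≡ 8 (mod 11).
    Then x = 6 + 13·8 = 110, valid modulo lcm(13, 11) = 143: x ≡ 110 (mod 143).
  Combine with x ≡ 1 (mod 7): since gcd(143, 7) = 1, we get a unique residue mod 1001.
    Write x = 110 + 143·t and substitute into x ≡ 1 (mod 7): 143·t ≡ 1 − 110 = -109 (mod 7).
    Reduce coefficients mod 7: 3·t ≡ 3 (mod 7).
    The inverse of 3 mod 7 is 5 (since 3·5 = 15 = 2·7 + 1), so t ≡ 5·3 = 15 ≡ 1 (mod 7).
    Then x = 110 + 143·1 = 253, valid modulo lcm(143, 7) = 1001: x ≡ 253 (mod 1001).
Verify: 253 mod 13 = 6 ✓, 253 mod 11 = 0 ✓, 253 mod 7 = 1 ✓.

x ≡ 253 (mod 1001).


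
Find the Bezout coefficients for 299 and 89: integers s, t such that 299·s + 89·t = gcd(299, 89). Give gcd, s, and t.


Euclidean algorithm on (299, 89) — divide until remainder is 0:
  299 = 3 · 89 + 32
  89 = 2 · 32 + 25
  32 = 1 · 25 + 7
  25 = 3 · 7 + 4
  7 = 1 · 4 + 3
  4 = 1 · 3 + 1
  3 = 3 · 1 + 0
gcd(299, 89) = 1.
Track Bezout coefficients alongside the remainders: start with r₀ = 299 = a·1 + b·0 (s = 1, t = 0) and r₁ = 89 = a·0 + b·1 (s = 0, t = 1); each new remainder r_{k+1} = r_{k-1} − q_k·r_k inherits s_{k+1} = s_{k-1} − q_k·s_k, t_{k+1} = t_{k-1} − q_k·t_k, so r_k = a·s_k + b·t_k at every step:
  q = 3: r = 32, s = 1 − 3·0 = 1, t = 0 − 3·1 = -3  (check: 299·1 + 89·(-3) = 32)
  q = 2: r = 25, s = 0 − 2·1 = -2, t = 1 − 2·(-3) = 7  (check: 299·(-2) + 89·7 = 25)
  q = 1: r = 7, s = 1 − 1·(-2) = 3, t = -3 − 1·7 = -10  (check: 299·3 + 89·(-10) = 7)
  q = 3: r = 4, s = -2 − 3·3 = -11, t = 7 − 3·(-10) = 37  (check: 299·(-11) + 89·37 = 4)
  q = 1: r = 3, s = 3 − 1·(-11) = 14, t = -10 − 1·37 = -47  (check: 299·14 + 89·(-47) = 3)
  q = 1: r = 1, s = -11 − 1·14 = -25, t = 37 − 1·(-47) = 84  (check: 299·(-25) + 89·84 = 1)
The row with r = 1 (the gcd) gives the Bezout coefficients s = -25, t = 84.
Result: 299 · (-25) + 89 · (84) = 1.

gcd(299, 89) = 1; s = -25, t = 84 (check: 299·(-25) + 89·84 = 1).


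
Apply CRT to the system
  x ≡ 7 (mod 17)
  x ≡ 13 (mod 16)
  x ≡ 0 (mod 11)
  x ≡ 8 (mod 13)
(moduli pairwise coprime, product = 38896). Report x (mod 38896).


Product of moduli M = 17 · 16 · 11 · 13 = 38896.
Merge one congruence at a time:
  Start: x ≡ 7 (mod 17).
  Combine with x ≡ 13 (mod 16); new modulus lcm = 272.
    Write x = 7 + 17·t and substitute into x ≡ 13 (mod 16): 17·t ≡ 13 − 7 = 6 (mod 16).
    Reduce coefficients mod 16: 1·t ≡ 6 (mod 16).
    So t ≡ 6 (mod 16).
    Then x = 7 + 17·6 = 109, valid modulo lcm(17, 16) = 272: x ≡ 109 (mod 272).
  Combine with x ≡ 0 (mod 11); new modulus lcm = 2992.
    Write x = 109 + 272·t and substitute into x ≡ 0 (mod 11): 272·t ≡ 0 − 109 = -109 (mod 11).
    Reduce coefficients mod 11: 8·t ≡ 1 (mod 11).
    The inverse of 8 mod 11 is 7 (since 8·7 = 56 = 5·11 + 1), so t ≡ 7·1 = 7 ≡ 7 (mod 11).
    Then x = 109 + 272·7 = 2013, valid modulo lcm(272, 11) = 2992: x ≡ 2013 (mod 2992).
  Combine with x ≡ 8 (mod 13); new modulus lcm = 38896.
    Write x = 2013 + 2992·t and substitute into x ≡ 8 (mod 13): 2992·t ≡ 8 − 2013 = -2005 (mod 13).
    Reduce coefficients mod 13: 2·t ≡ 10 (mod 13).
    The inverse of 2 mod 13 is 7 (since 2·7 = 14 = 1·13 + 1), so t ≡ 7·10 = 70 ≡ 5 (mod 13).
    Then x = 2013 + 2992·5 = 16973, valid modulo lcm(2992, 13) = 38896: x ≡ 16973 (mod 38896).
Verify against each original: 16973 mod 17 = 7, 16973 mod 16 = 13, 16973 mod 11 = 0, 16973 mod 13 = 8.

x ≡ 16973 (mod 38896).


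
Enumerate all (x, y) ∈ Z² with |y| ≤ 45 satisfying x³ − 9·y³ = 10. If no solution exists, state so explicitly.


The equation is x³ - 9y³ = 10. For fixed y, x³ = 9·y³ + 10, so a solution requires the RHS to be a perfect cube.
Strategy: iterate y from -45 to 45, compute RHS = 9·y³ + 10, and check whether it is a (positive or negative) perfect cube.
Check small values of y:
  y = 0: RHS = 10 is not a perfect cube.
  y = 1: RHS = 19 is not a perfect cube.
  y = -1: RHS = 1 = (1)³ ⇒ x = 1 works.
  y = 2: RHS = 82 is not a perfect cube.
  y = -2: RHS = -62 is not a perfect cube.
  y = 3: RHS = 253 is not a perfect cube.
  y = -3: RHS = -233 is not a perfect cube.
Continuing the search up to |y| = 45 finds no further solutions beyond those listed.
Collected solutions: (1, -1).

Solutions (with |y| ≤ 45): (1, -1).


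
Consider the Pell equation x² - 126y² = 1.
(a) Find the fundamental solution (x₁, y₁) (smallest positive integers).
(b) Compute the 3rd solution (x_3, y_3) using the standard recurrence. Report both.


Step 1: Find the fundamental solution (x₁, y₁) of x² - 126y² = 1.
  Expand √126 as a continued fraction. a₀ = ⌊√126⌋ = 11; iterate m_{k+1} = d_k·a_k − m_k, d_{k+1} = (126 − m_{k+1}²)/d_k, a_{k+1} = ⌊(a₀ + m_{k+1})/d_{k+1}⌋ (starting m₀ = 0, d₀ = 1), with convergents p_k = a_k·p_{k-1} + p_{k-2}, q_k = a_k·q_{k-1} + q_{k-2} (p₋₁ = 1, q₋₁ = 0):
  k = 0: a₀ = 11; p₀/q₀ = 11/1; p₀² − 126·q₀² = 121 − 126 = -5.
  k = 1: m = 11, d = 5, a = ⌊(11 + 11)/5⌋ = 4; p/q = (4·11 + 1)/(4·1 + 0) = 45/4; p² − 126·q² = 2025 − 2016 = 9.
  k = 2: m = 9, d = 9, a = ⌊(11 + 9)/9⌋ = 2; p/q = (2·45 + 11)/(2·4 + 1) = 101/9; p² − 126·q² = 10201 − 10206 = -5.
  k = 3: m = 9, d = 5, a = ⌊(11 + 9)/5⌋ = 4; p/q = (4·101 + 45)/(4·9 + 4) = 449/40; p² − 126·q² = 201601 − 201600 = 1.
  The first convergent with p² − 126·q² = 1 gives the fundamental solution (x₁, y₁) = (449, 40).
Step 2: Apply the recurrence (x_{n+1}, y_{n+1}) = (x₁x_n + 126y₁y_n, x₁y_n + y₁x_n) repeatedly.
  From (x_1, y_1) = (449, 40): x_2 = 449·449 + 126·40·40 = 403201; y_2 = 449·40 + 40·449 = 35920.
  From (x_2, y_2) = (403201, 35920): x_3 = 449·403201 + 126·40·35920 = 362074049; y_3 = 449·35920 + 40·403201 = 32256120.
Step 3: Verify x_3² - 126·y_3² = 131097616959254401 - 131097616959254400 = 1 (should be 1). ✓

(x_1, y_1) = (449, 40); (x_3, y_3) = (362074049, 32256120).


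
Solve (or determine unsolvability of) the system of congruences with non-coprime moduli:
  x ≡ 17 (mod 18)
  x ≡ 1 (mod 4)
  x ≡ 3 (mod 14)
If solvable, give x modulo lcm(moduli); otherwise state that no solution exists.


Moduli 18, 4, 14 are not pairwise coprime, so CRT works modulo lcm(m_i) when all pairwise compatibility conditions hold.
Pairwise compatibility: gcd(m_i, m_j) must divide a_i - a_j for every pair.
Merge one congruence at a time:
  Start: x ≡ 17 (mod 18).
  Combine with x ≡ 1 (mod 4): gcd(18, 4) = 2; 1 - 17 = -16, which IS divisible by 2, so compatible.
    Write x = 17 + 18·t and substitute into x ≡ 1 (mod 4): 18·t ≡ 1 − 17 = -16 (mod 4).
    Divide the congruence (and modulus) by g = 2: 9·t ≡ -8 (mod 2).
    Reduce coefficients mod 2: 1·t ≡ 0 (mod 2).
    So t ≡ 0 (mod 2).
    Then x = 17 + 18·0 = 17, valid modulo lcm(18, 4) = 36: x ≡ 17 (mod 36).
  Combine with x ≡ 3 (mod 14): gcd(36, 14) = 2; 3 - 17 = -14, which IS divisible by 2, so compatible.
    Write x = 17 + 36·t and substitute into x ≡ 3 (mod 14): 36·t ≡ 3 − 17 = -14 (mod 14).
    Divide the congruence (and modulus) by g = 2: 18·t ≡ -7 (mod 7).
    Reduce coefficients mod 7: 4·t ≡ 0 (mod 7).
    The inverse of 4 mod 7 is 2 (since 4·2 = 8 = 1·7 + 1), so t ≡ 2·0 = 0 ≡ 0 (mod 7).
    Then x = 17 + 36·0 = 17, valid modulo lcm(36, 14) = 252: x ≡ 17 (mod 252).
Verify: 17 mod 18 = 17, 17 mod 4 = 1, 17 mod 14 = 3.

x ≡ 17 (mod 252).


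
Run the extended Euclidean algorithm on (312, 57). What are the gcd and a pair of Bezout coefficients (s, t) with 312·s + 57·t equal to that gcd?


Euclidean algorithm on (312, 57) — divide until remainder is 0:
  312 = 5 · 57 + 27
  57 = 2 · 27 + 3
  27 = 9 · 3 + 0
gcd(312, 57) = 3.
Track Bezout coefficients alongside the remainders: start with r₀ = 312 = a·1 + b·0 (s = 1, t = 0) and r₁ = 57 = a·0 + b·1 (s = 0, t = 1); each new remainder r_{k+1} = r_{k-1} − q_k·r_k inherits s_{k+1} = s_{k-1} − q_k·s_k, t_{k+1} = t_{k-1} − q_k·t_k, so r_k = a·s_k + b·t_k at every step:
  q = 5: r = 27, s = 1 − 5·0 = 1, t = 0 − 5·1 = -5  (check: 312·1 + 57·(-5) = 27)
  q = 2: r = 3, s = 0 − 2·1 = -2, t = 1 − 2·(-5) = 11  (check: 312·(-2) + 57·11 = 3)
The row with r = 3 (the gcd) gives the Bezout coefficients s = -2, t = 11.
Result: 312 · (-2) + 57 · (11) = 3.

gcd(312, 57) = 3; s = -2, t = 11 (check: 312·(-2) + 57·11 = 3).


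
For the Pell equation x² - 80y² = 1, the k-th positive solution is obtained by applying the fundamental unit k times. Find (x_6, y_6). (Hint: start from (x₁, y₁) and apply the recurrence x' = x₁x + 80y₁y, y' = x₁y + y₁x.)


Step 1: Find the fundamental solution (x₁, y₁) of x² - 80y² = 1.
  Expand √80 as a continued fraction. a₀ = ⌊√80⌋ = 8; iterate m_{k+1} = d_k·a_k − m_k, d_{k+1} = (80 − m_{k+1}²)/d_k, a_{k+1} = ⌊(a₀ + m_{k+1})/d_{k+1}⌋ (starting m₀ = 0, d₀ = 1), with convergents p_k = a_k·p_{k-1} + p_{k-2}, q_k = a_k·q_{k-1} + q_{k-2} (p₋₁ = 1, q₋₁ = 0):
  k = 0: a₀ = 8; p₀/q₀ = 8/1; p₀² − 80·q₀² = 64 − 80 = -16.
  k = 1: m = 8, d = 16, a = ⌊(8 + 8)/16⌋ = 1; p/q = (1·8 + 1)/(1·1 + 0) = 9/1; p² − 80·q² = 81 − 80 = 1.
  The first convergent with p² − 80·q² = 1 gives the fundamental solution (x₁, y₁) = (9, 1).
Step 2: Apply the recurrence (x_{n+1}, y_{n+1}) = (x₁x_n + 80y₁y_n, x₁y_n + y₁x_n) repeatedly.
  From (x_1, y_1) = (9, 1): x_2 = 9·9 + 80·1·1 = 161; y_2 = 9·1 + 1·9 = 18.
  From (x_2, y_2) = (161, 18): x_3 = 9·161 + 80·1·18 = 2889; y_3 = 9·18 + 1·161 = 323.
  From (x_3, y_3) = (2889, 323): x_4 = 9·2889 + 80·1·323 = 51841; y_4 = 9·323 + 1·2889 = 5796.
  From (x_4, y_4) = (51841, 5796): x_5 = 9·51841 + 80·1·5796 = 930249; y_5 = 9·5796 + 1·51841 = 104005.
  From (x_5, y_5) = (930249, 104005): x_6 = 9·930249 + 80·1·104005 = 16692641; y_6 = 9·104005 + 1·930249 = 1866294.
Step 3: Verify x_6² - 80·y_6² = 278644263554881 - 278644263554880 = 1 (should be 1). ✓

(x_1, y_1) = (9, 1); (x_6, y_6) = (16692641, 1866294).


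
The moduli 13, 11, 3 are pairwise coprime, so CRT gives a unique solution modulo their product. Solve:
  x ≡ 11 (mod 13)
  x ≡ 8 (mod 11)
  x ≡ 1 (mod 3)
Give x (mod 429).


Moduli 13, 11, 3 are pairwise coprime; by CRT there is a unique solution modulo M = 13 · 11 · 3 = 429.
Solve pairwise, accumulating the modulus:
  Start with x ≡ 11 (mod 13).
  Combine with x ≡ 8 (mod 11): since gcd(13, 11) = 1, we get a unique residue mod 143.
    Write x = 11 + 13·t and substitute into x ≡ 8 (mod 11): 13·t ≡ 8 − 11 = -3 (mod 11).
    Reduce coefficients mod 11: 2·t ≡ 8 (mod 11).
    The inverse of 2 mod 11 is 6 (since 2·6 = 12 = 1·11 + 1), so t ≡ 6·8 = 48 ≡ 4 (mod 11).
    Then x = 11 + 13·4 = 63, valid modulo lcm(13, 11) = 143: x ≡ 63 (mod 143).
  Combine with x ≡ 1 (mod 3): since gcd(143, 3) = 1, we get a unique residue mod 429.
    Write x = 63 + 143·t and substitute into x ≡ 1 (mod 3): 143·t ≡ 1 − 63 = -62 (mod 3).
    Reduce coefficients mod 3: 2·t ≡ 1 (mod 3).
    The inverse of 2 mod 3 is 2 (since 2·2 = 4 = 1·3 + 1), so t ≡ 2·1 = 2 ≡ 2 (mod 3).
    Then x = 63 + 143·2 = 349, valid modulo lcm(143, 3) = 429: x ≡ 349 (mod 429).
Verify: 349 mod 13 = 11 ✓, 349 mod 11 = 8 ✓, 349 mod 3 = 1 ✓.

x ≡ 349 (mod 429).


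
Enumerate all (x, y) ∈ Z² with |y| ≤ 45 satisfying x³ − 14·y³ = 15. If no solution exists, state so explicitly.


The equation is x³ - 14y³ = 15. For fixed y, x³ = 14·y³ + 15, so a solution requires the RHS to be a perfect cube.
Strategy: iterate y from -45 to 45, compute RHS = 14·y³ + 15, and check whether it is a (positive or negative) perfect cube.
Check small values of y:
  y = 0: RHS = 15 is not a perfect cube.
  y = 1: RHS = 29 is not a perfect cube.
  y = -1: RHS = 1 = (1)³ ⇒ x = 1 works.
  y = 2: RHS = 127 is not a perfect cube.
  y = -2: RHS = -97 is not a perfect cube.
  y = 3: RHS = 393 is not a perfect cube.
  y = -3: RHS = -363 is not a perfect cube.
Continuing the search up to |y| = 45 finds no further solutions beyond those listed.
Collected solutions: (1, -1).

Solutions (with |y| ≤ 45): (1, -1).


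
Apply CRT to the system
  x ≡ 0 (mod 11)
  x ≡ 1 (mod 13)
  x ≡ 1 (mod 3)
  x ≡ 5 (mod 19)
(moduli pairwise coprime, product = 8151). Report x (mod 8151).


Product of moduli M = 11 · 13 · 3 · 19 = 8151.
Merge one congruence at a time:
  Start: x ≡ 0 (mod 11).
  Combine with x ≡ 1 (mod 13); new modulus lcm = 143.
    Write x = 0 + 11·t and substitute into x ≡ 1 (mod 13): 11·t ≡ 1 − 0 = 1 (mod 13).
    The inverse of 11 mod 13 is 6 (since 11·6 = 66 = 5·13 + 1), so t ≡ 6·1 = 6 ≡ 6 (mod 13).
    Then x = 0 + 11·6 = 66, valid modulo lcm(11, 13) = 143: x ≡ 66 (mod 143).
  Combine with x ≡ 1 (mod 3); new modulus lcm = 429.
    Write x = 66 + 143·t and substitute into x ≡ 1 (mod 3): 143·t ≡ 1 − 66 = -65 (mod 3).
    Reduce coefficients mod 3: 2·t ≡ 1 (mod 3).
    The inverse of 2 mod 3 is 2 (since 2·2 = 4 = 1·3 + 1), so t ≡ 2·1 = 2 ≡ 2 (mod 3).
    Then x = 66 + 143·2 = 352, valid modulo lcm(143, 3) = 429: x ≡ 352 (mod 429).
  Combine with x ≡ 5 (mod 19); new modulus lcm = 8151.
    Write x = 352 + 429·t and substitute into x ≡ 5 (mod 19): 429·t ≡ 5 − 352 = -347 (mod 19).
    Reduce coefficients mod 19: 11·t ≡ 14 (mod 19).
    The inverse of 11 mod 19 is 7 (since 11·7 = 77 = 4·19 + 1), so t ≡ 7·14 = 98 ≡ 3 (mod 19).
    Then x = 352 + 429·3 = 1639, valid modulo lcm(429, 19) = 8151: x ≡ 1639 (mod 8151).
Verify against each original: 1639 mod 11 = 0, 1639 mod 13 = 1, 1639 mod 3 = 1, 1639 mod 19 = 5.

x ≡ 1639 (mod 8151).


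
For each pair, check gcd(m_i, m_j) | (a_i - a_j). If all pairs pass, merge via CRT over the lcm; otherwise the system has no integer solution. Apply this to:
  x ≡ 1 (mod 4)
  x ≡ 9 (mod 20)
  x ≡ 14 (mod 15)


Moduli 4, 20, 15 are not pairwise coprime, so CRT works modulo lcm(m_i) when all pairwise compatibility conditions hold.
Pairwise compatibility: gcd(m_i, m_j) must divide a_i - a_j for every pair.
Merge one congruence at a time:
  Start: x ≡ 1 (mod 4).
  Combine with x ≡ 9 (mod 20): gcd(4, 20) = 4; 9 - 1 = 8, which IS divisible by 4, so compatible.
    Write x = 1 + 4·t and substitute into x ≡ 9 (mod 20): 4·t ≡ 9 − 1 = 8 (mod 20).
    Divide the congruence (and modulus) by g = 4: 1·t ≡ 2 (mod 5).
    So t ≡ 2 (mod 5).
    Then x = 1 + 4·2 = 9, valid modulo lcm(4, 20) = 20: x ≡ 9 (mod 20).
  Combine with x ≡ 14 (mod 15): gcd(20, 15) = 5; 14 - 9 = 5, which IS divisible by 5, so compatible.
    Write x = 9 + 20·t and substitute into x ≡ 14 (mod 15): 20·t ≡ 14 − 9 = 5 (mod 15).
    Divide the congruence (and modulus) by g = 5: 4·t ≡ 1 (mod 3).
    Reduce coefficients mod 3: 1·t ≡ 1 (mod 3).
    So t ≡ 1 (mod 3).
    Then x = 9 + 20·1 = 29, valid modulo lcm(20, 15) = 60: x ≡ 29 (mod 60).
Verify: 29 mod 4 = 1, 29 mod 20 = 9, 29 mod 15 = 14.

x ≡ 29 (mod 60).


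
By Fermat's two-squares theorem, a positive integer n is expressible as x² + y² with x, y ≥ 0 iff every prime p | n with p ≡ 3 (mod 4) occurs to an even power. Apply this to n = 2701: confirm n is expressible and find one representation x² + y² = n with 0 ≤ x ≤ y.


Step 1: Factor n = 2701 = 37 · 73.
Step 2: Check the mod-4 condition on each prime factor: 37 ≡ 1 (mod 4), exponent 1; 73 ≡ 1 (mod 4), exponent 1.
All primes ≡ 3 (mod 4) appear to even exponent (or don't appear), so by the two-squares theorem n IS expressible as a sum of two squares.
Step 3: Build a representation. Here n = 37 · 73 is a product of primes ≡ 1 (mod 4). Each prime p ≡ 1 (mod 4) is itself a sum of two squares; find a² by testing p − a² for a perfect square:
  37: 37 − 1² = 36 = 6² ⇒ 37 = 1² + 6².
  73: 73 − 1² = 72, 73 − 2² = 69, 73 − 3² = 64 = 8² ⇒ 73 = 3² + 8².
  Combine using the Brahmagupta–Fibonacci identity (a² + b²)(c² + d²) = (ac − bd)² + (ad + bc)² = (ac + bd)² + (ad − bc)²:
  37 · 73 = 2701: from (1² + 6²)(3² + 8²), take (1·3 − 6·8, 1·8 + 6·3) = (3 − 48, 8 + 18) = (-45, 26); dropping signs (only squares matter) gives (45, 26); check 45² + 26² = 2025 + 676 = 2701 ✓.
Step 4: Order so x ≤ y and verify: 26² + 45² = 676 + 2025 = 2701 = n. ✓

n = 2701 = 26² + 45² (one valid representation with x ≤ y).


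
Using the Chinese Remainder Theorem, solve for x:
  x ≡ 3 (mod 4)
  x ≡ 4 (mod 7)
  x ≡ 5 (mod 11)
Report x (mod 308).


Moduli 4, 7, 11 are pairwise coprime; by CRT there is a unique solution modulo M = 4 · 7 · 11 = 308.
Solve pairwise, accumulating the modulus:
  Start with x ≡ 3 (mod 4).
  Combine with x ≡ 4 (mod 7): since gcd(4, 7) = 1, we get a unique residue mod 28.
    Write x = 3 + 4·t and substitute into x ≡ 4 (mod 7): 4·t ≡ 4 − 3 = 1 (mod 7).
    The inverse of 4 mod 7 is 2 (since 4·2 = 8 = 1·7 + 1), so t ≡ 2·1 = 2 ≡ 2 (mod 7).
    Then x = 3 + 4·2 = 11, valid modulo lcm(4, 7) = 28: x ≡ 11 (mod 28).
  Combine with x ≡ 5 (mod 11): since gcd(28, 11) = 1, we get a unique residue mod 308.
    Write x = 11 + 28·t and substitute into x ≡ 5 (mod 11): 28·t ≡ 5 − 11 = -6 (mod 11).
    Reduce coefficients mod 11: 6·t ≡ 5 (mod 11).
    The inverse of 6 mod 11 is 2 (since 6·2 = 12 = 1·11 + 1), so t ≡ 2·5 = 10 ≡ 10 (mod 11).
    Then x = 11 + 28·10 = 291, valid modulo lcm(28, 11) = 308: x ≡ 291 (mod 308).
Verify: 291 mod 4 = 3 ✓, 291 mod 7 = 4 ✓, 291 mod 11 = 5 ✓.

x ≡ 291 (mod 308).


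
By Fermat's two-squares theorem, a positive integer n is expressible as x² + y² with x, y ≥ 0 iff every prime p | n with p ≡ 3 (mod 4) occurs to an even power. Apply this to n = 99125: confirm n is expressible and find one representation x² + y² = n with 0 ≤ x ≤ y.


Step 1: Factor n = 99125 = 5^3 · 13 · 61.
Step 2: Check the mod-4 condition on each prime factor: 5 ≡ 1 (mod 4), exponent 3; 13 ≡ 1 (mod 4), exponent 1; 61 ≡ 1 (mod 4), exponent 1.
All primes ≡ 3 (mod 4) appear to even exponent (or don't appear), so by the two-squares theorem n IS expressible as a sum of two squares.
Step 3: Build a representation. Group n = k² · m with k = 5 and m = 5 · 13 · 61 = 3965 (a product of primes ≡ 1 (mod 4)); a representation of m scales to one of n via (k·x)² + (k·y)² = k²(x² + y²). Each prime p ≡ 1 (mod 4) is itself a sum of two squares; find a² by testing p − a² for a perfect square:
  5: 5 − 1² = 4 = 2² ⇒ 5 = 1² + 2².
  13: 13 − 1² = 12, 13 − 2² = 9 = 3² ⇒ 13 = 2² + 3².
  61: 61 − 1² = 60, 61 − 2² = 57, 61 − 3² = 52, 61 − 4² = 45, 61 − 5² = 36 = 6² ⇒ 61 = 5² + 6².
  Combine using the Brahmagupta–Fibonacci identity (a² + b²)(c² + d²) = (ac − bd)² + (ad + bc)² = (ac + bd)² + (ad − bc)²:
  5 · 13 = 65: from (1² + 2²)(2² + 3²), take (1·2 − 2·3, 1·3 + 2·2) = (2 − 6, 3 + 4) = (-4, 7); dropping signs (only squares matter) gives (4, 7); check 4² + 7² = 16 + 49 = 65 ✓.
  65 · 61 = 3965: from (4² + 7²)(5² + 6²), take (4·5 − 7·6, 4·6 + 7·5) = (20 − 42, 24 + 35) = (-22, 59); dropping signs (only squares matter) gives (22, 59); check 22² + 59² = 484 + 3481 = 3965 ✓.
  Scale by k = 5: (5·22, 5·59) = (110, 295).
Step 4: Order so x ≤ y and verify: 110² + 295² = 12100 + 87025 = 99125 = n. ✓

n = 99125 = 110² + 295² (one valid representation with x ≤ y).


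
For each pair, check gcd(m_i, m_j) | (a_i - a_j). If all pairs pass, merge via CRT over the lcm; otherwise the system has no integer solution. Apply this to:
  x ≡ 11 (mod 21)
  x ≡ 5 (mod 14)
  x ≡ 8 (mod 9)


Moduli 21, 14, 9 are not pairwise coprime, so CRT works modulo lcm(m_i) when all pairwise compatibility conditions hold.
Pairwise compatibility: gcd(m_i, m_j) must divide a_i - a_j for every pair.
Merge one congruence at a time:
  Start: x ≡ 11 (mod 21).
  Combine with x ≡ 5 (mod 14): gcd(21, 14) = 7, and 5 - 11 = -6 is NOT divisible by 7.
    ⇒ system is inconsistent (no integer solution).

No solution (the system is inconsistent).


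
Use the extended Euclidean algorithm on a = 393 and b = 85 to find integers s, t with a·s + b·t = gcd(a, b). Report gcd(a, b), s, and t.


Euclidean algorithm on (393, 85) — divide until remainder is 0:
  393 = 4 · 85 + 53
  85 = 1 · 53 + 32
  53 = 1 · 32 + 21
  32 = 1 · 21 + 11
  21 = 1 · 11 + 10
  11 = 1 · 10 + 1
  10 = 10 · 1 + 0
gcd(393, 85) = 1.
Track Bezout coefficients alongside the remainders: start with r₀ = 393 = a·1 + b·0 (s = 1, t = 0) and r₁ = 85 = a·0 + b·1 (s = 0, t = 1); each new remainder r_{k+1} = r_{k-1} − q_k·r_k inherits s_{k+1} = s_{k-1} − q_k·s_k, t_{k+1} = t_{k-1} − q_k·t_k, so r_k = a·s_k + b·t_k at every step:
  q = 4: r = 53, s = 1 − 4·0 = 1, t = 0 − 4·1 = -4  (check: 393·1 + 85·(-4) = 53)
  q = 1: r = 32, s = 0 − 1·1 = -1, t = 1 − 1·(-4) = 5  (check: 393·(-1) + 85·5 = 32)
  q = 1: r = 21, s = 1 − 1·(-1) = 2, t = -4 − 1·5 = -9  (check: 393·2 + 85·(-9) = 21)
  q = 1: r = 11, s = -1 − 1·2 = -3, t = 5 − 1·(-9) = 14  (check: 393·(-3) + 85·14 = 11)
  q = 1: r = 10, s = 2 − 1·(-3) = 5, t = -9 − 1·14 = -23  (check: 393·5 + 85·(-23) = 10)
  q = 1: r = 1, s = -3 − 1·5 = -8, t = 14 − 1·(-23) = 37  (check: 393·(-8) + 85·37 = 1)
The row with r = 1 (the gcd) gives the Bezout coefficients s = -8, t = 37.
Result: 393 · (-8) + 85 · (37) = 1.

gcd(393, 85) = 1; s = -8, t = 37 (check: 393·(-8) + 85·37 = 1).


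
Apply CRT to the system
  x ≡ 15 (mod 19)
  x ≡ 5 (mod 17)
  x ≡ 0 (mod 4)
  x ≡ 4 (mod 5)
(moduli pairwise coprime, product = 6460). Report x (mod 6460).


Product of moduli M = 19 · 17 · 4 · 5 = 6460.
Merge one congruence at a time:
  Start: x ≡ 15 (mod 19).
  Combine with x ≡ 5 (mod 17); new modulus lcm = 323.
    Write x = 15 + 19·t and substitute into x ≡ 5 (mod 17): 19·t ≡ 5 − 15 = -10 (mod 17).
    Reduce coefficients mod 17: 2·t ≡ 7 (mod 17).
    The inverse of 2 mod 17 is 9 (since 2·9 = 18 = 1·17 + 1), so t ≡ 9·7 = 63 ≡ 12 (mod 17).
    Then x = 15 + 19·12 = 243, valid modulo lcm(19, 17) = 323: x ≡ 243 (mod 323).
  Combine with x ≡ 0 (mod 4); new modulus lcm = 1292.
    Write x = 243 + 323·t and substitute into x ≡ 0 (mod 4): 323·t ≡ 0 − 243 = -243 (mod 4).
    Reduce coefficients mod 4: 3·t ≡ 1 (mod 4).
    The inverse of 3 mod 4 is 3 (since 3·3 = 9 = 2·4 + 1), so t ≡ 3·1 = 3 ≡ 3 (mod 4).
    Then x = 243 + 323·3 = 1212, valid modulo lcm(323, 4) = 1292: x ≡ 1212 (mod 1292).
  Combine with x ≡ 4 (mod 5); new modulus lcm = 6460.
    Write x = 1212 + 1292·t and substitute into x ≡ 4 (mod 5): 1292·t ≡ 4 − 1212 = -1208 (mod 5).
    Reduce coefficients mod 5: 2·t ≡ 2 (mod 5).
    The inverse of 2 mod 5 is 3 (since 2·3 = 6 = 1·5 + 1), so t ≡ 3·2 = 6 ≡ 1 (mod 5).
    Then x = 1212 + 1292·1 = 2504, valid modulo lcm(1292, 5) = 6460: x ≡ 2504 (mod 6460).
Verify against each original: 2504 mod 19 = 15, 2504 mod 17 = 5, 2504 mod 4 = 0, 2504 mod 5 = 4.

x ≡ 2504 (mod 6460).


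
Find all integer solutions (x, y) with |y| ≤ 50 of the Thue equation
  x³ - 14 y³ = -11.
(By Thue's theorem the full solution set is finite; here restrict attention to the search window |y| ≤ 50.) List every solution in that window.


The equation is x³ - 14y³ = -11. For fixed y, x³ = 14·y³ − 11, so a solution requires the RHS to be a perfect cube.
Strategy: iterate y from -50 to 50, compute RHS = 14·y³ − 11, and check whether it is a (positive or negative) perfect cube.
Check small values of y:
  y = 0: RHS = -11 is not a perfect cube.
  y = 1: RHS = 3 is not a perfect cube.
  y = -1: RHS = -25 is not a perfect cube.
  y = 2: RHS = 101 is not a perfect cube.
  y = -2: RHS = -123 is not a perfect cube.
  y = 3: RHS = 367 is not a perfect cube.
  y = -3: RHS = -389 is not a perfect cube.
Continuing the search up to |y| = 50 finds no solutions either.
No (x, y) in the scanned range satisfies the equation.

No integer solutions with |y| ≤ 50.


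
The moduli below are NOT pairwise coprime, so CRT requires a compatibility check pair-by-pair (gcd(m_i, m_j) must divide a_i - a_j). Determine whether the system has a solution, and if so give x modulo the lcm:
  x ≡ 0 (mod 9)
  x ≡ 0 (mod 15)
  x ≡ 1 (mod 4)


Moduli 9, 15, 4 are not pairwise coprime, so CRT works modulo lcm(m_i) when all pairwise compatibility conditions hold.
Pairwise compatibility: gcd(m_i, m_j) must divide a_i - a_j for every pair.
Merge one congruence at a time:
  Start: x ≡ 0 (mod 9).
  Combine with x ≡ 0 (mod 15): gcd(9, 15) = 3; 0 - 0 = 0, which IS divisible by 3, so compatible.
    Write x = 0 + 9·t and substitute into x ≡ 0 (mod 15): 9·t ≡ 0 − 0 = 0 (mod 15).
    Divide the congruence (and modulus) by g = 3: 3·t ≡ 0 (mod 5).
    The inverse of 3 mod 5 is 2 (since 3·2 = 6 = 1·5 + 1), so t ≡ 2·0 = 0 ≡ 0 (mod 5).
    Then x = 0 + 9·0 = 0, valid modulo lcm(9, 15) = 45: x ≡ 0 (mod 45).
  Combine with x ≡ 1 (mod 4): gcd(45, 4) = 1; 1 - 0 = 1, which IS divisible by 1, so compatible.
    Write x = 0 + 45·t and substitute into x ≡ 1 (mod 4): 45·t ≡ 1 − 0 = 1 (mod 4).
    Reduce coefficients mod 4: 1·t ≡ 1 (mod 4).
    So t ≡ 1 (mod 4).
    Then x = 0 + 45·1 = 45, valid modulo lcm(45, 4) = 180: x ≡ 45 (mod 180).
Verify: 45 mod 9 = 0, 45 mod 15 = 0, 45 mod 4 = 1.

x ≡ 45 (mod 180).


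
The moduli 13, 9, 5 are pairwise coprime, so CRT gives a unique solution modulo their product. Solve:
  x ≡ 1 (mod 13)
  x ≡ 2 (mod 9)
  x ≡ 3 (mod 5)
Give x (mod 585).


Moduli 13, 9, 5 are pairwise coprime; by CRT there is a unique solution modulo M = 13 · 9 · 5 = 585.
Solve pairwise, accumulating the modulus:
  Start with x ≡ 1 (mod 13).
  Combine with x ≡ 2 (mod 9): since gcd(13, 9) = 1, we get a unique residue mod 117.
    Write x = 1 + 13·t and substitute into x ≡ 2 (mod 9): 13·t ≡ 2 − 1 = 1 (mod 9).
    Reduce coefficients mod 9: 4·t ≡ 1 (mod 9).
    The inverse of 4 mod 9 is 7 (since 4·7 = 28 = 3·9 + 1), so t ≡ 7·1 = 7 ≡ 7 (mod 9).
    Then x = 1 + 13·7 = 92, valid modulo lcm(13, 9) = 117: x ≡ 92 (mod 117).
  Combine with x ≡ 3 (mod 5): since gcd(117, 5) = 1, we get a unique residue mod 585.
    Write x = 92 + 117·t and substitute into x ≡ 3 (mod 5): 117·t ≡ 3 − 92 = -89 (mod 5).
    Reduce coefficients mod 5: 2·t ≡ 1 (mod 5).
    The inverse of 2 mod 5 is 3 (since 2·3 = 6 = 1·5 + 1), so t ≡ 3·1 = 3 ≡ 3 (mod 5).
    Then x = 92 + 117·3 = 443, valid modulo lcm(117, 5) = 585: x ≡ 443 (mod 585).
Verify: 443 mod 13 = 1 ✓, 443 mod 9 = 2 ✓, 443 mod 5 = 3 ✓.

x ≡ 443 (mod 585).


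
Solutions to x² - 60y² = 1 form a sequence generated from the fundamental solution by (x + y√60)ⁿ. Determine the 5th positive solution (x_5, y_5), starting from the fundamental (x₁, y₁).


Step 1: Find the fundamental solution (x₁, y₁) of x² - 60y² = 1.
  Expand √60 as a continued fraction. a₀ = ⌊√60⌋ = 7; iterate m_{k+1} = d_k·a_k − m_k, d_{k+1} = (60 − m_{k+1}²)/d_k, a_{k+1} = ⌊(a₀ + m_{k+1})/d_{k+1}⌋ (starting m₀ = 0, d₀ = 1), with convergents p_k = a_k·p_{k-1} + p_{k-2}, q_k = a_k·q_{k-1} + q_{k-2} (p₋₁ = 1, q₋₁ = 0):
  k = 0: a₀ = 7; p₀/q₀ = 7/1; p₀² − 60·q₀² = 49 − 60 = -11.
  k = 1: m = 7, d = 11, a = ⌊(7 + 7)/11⌋ = 1; p/q = (1·7 + 1)/(1·1 + 0) = 8/1; p² − 60·q² = 64 − 60 = 4.
  k = 2: m = 4, d = 4, a = ⌊(7 + 4)/4⌋ = 2; p/q = (2·8 + 7)/(2·1 + 1) = 23/3; p² − 60·q² = 529 − 540 = -11.
  k = 3: m = 4, d = 11, a = ⌊(7 + 4)/11⌋ = 1; p/q = (1·23 + 8)/(1·3 + 1) = 31/4; p² − 60·q² = 961 − 960 = 1.
  The first convergent with p² − 60·q² = 1 gives the fundamental solution (x₁, y₁) = (31, 4).
Step 2: Apply the recurrence (x_{n+1}, y_{n+1}) = (x₁x_n + 60y₁y_n, x₁y_n + y₁x_n) repeatedly.
  From (x_1, y_1) = (31, 4): x_2 = 31·31 + 60·4·4 = 1921; y_2 = 31·4 + 4·31 = 248.
  From (x_2, y_2) = (1921, 248): x_3 = 31·1921 + 60·4·248 = 119071; y_3 = 31·248 + 4·1921 = 15372.
  From (x_3, y_3) = (119071, 15372): x_4 = 31·119071 + 60·4·15372 = 7380481; y_4 = 31·15372 + 4·119071 = 952816.
  From (x_4, y_4) = (7380481, 952816): x_5 = 31·7380481 + 60·4·952816 = 457470751; y_5 = 31·952816 + 4·7380481 = 59059220.
Step 3: Verify x_5² - 60·y_5² = 209279488020504001 - 209279488020504000 = 1 (should be 1). ✓

(x_1, y_1) = (31, 4); (x_5, y_5) = (457470751, 59059220).
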